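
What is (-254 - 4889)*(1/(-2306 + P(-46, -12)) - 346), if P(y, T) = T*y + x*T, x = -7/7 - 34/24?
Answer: 3069604693/1725 ≈ 1.7795e+6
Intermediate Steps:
x = -29/12 (x = -7*⅐ - 34*1/24 = -1 - 17/12 = -29/12 ≈ -2.4167)
P(y, T) = -29*T/12 + T*y (P(y, T) = T*y - 29*T/12 = -29*T/12 + T*y)
(-254 - 4889)*(1/(-2306 + P(-46, -12)) - 346) = (-254 - 4889)*(1/(-2306 + (1/12)*(-12)*(-29 + 12*(-46))) - 346) = -5143*(1/(-2306 + (1/12)*(-12)*(-29 - 552)) - 346) = -5143*(1/(-2306 + (1/12)*(-12)*(-581)) - 346) = -5143*(1/(-2306 + 581) - 346) = -5143*(1/(-1725) - 346) = -5143*(-1/1725 - 346) = -5143*(-596851/1725) = 3069604693/1725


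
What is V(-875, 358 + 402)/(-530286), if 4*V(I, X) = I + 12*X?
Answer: -8245/2121144 ≈ -0.0038871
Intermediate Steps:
V(I, X) = 3*X + I/4 (V(I, X) = (I + 12*X)/4 = 3*X + I/4)
V(-875, 358 + 402)/(-530286) = (3*(358 + 402) + (1/4)*(-875))/(-530286) = (3*760 - 875/4)*(-1/530286) = (2280 - 875/4)*(-1/530286) = (8245/4)*(-1/530286) = -8245/2121144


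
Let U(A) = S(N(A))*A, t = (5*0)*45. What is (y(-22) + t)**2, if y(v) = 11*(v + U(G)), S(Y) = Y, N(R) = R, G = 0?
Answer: 58564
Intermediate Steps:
t = 0 (t = 0*45 = 0)
U(A) = A**2 (U(A) = A*A = A**2)
y(v) = 11*v (y(v) = 11*(v + 0**2) = 11*(v + 0) = 11*v)
(y(-22) + t)**2 = (11*(-22) + 0)**2 = (-242 + 0)**2 = (-242)**2 = 58564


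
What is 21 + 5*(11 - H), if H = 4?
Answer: 56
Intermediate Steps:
21 + 5*(11 - H) = 21 + 5*(11 - 1*4) = 21 + 5*(11 - 4) = 21 + 5*7 = 21 + 35 = 56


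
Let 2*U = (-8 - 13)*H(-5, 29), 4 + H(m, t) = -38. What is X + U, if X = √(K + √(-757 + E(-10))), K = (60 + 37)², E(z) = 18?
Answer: 441 + √(9409 + I*√739) ≈ 538.0 + 0.14013*I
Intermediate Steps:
H(m, t) = -42 (H(m, t) = -4 - 38 = -42)
K = 9409 (K = 97² = 9409)
U = 441 (U = ((-8 - 13)*(-42))/2 = (-21*(-42))/2 = (½)*882 = 441)
X = √(9409 + I*√739) (X = √(9409 + √(-757 + 18)) = √(9409 + √(-739)) = √(9409 + I*√739) ≈ 97.0 + 0.1401*I)
X + U = √(9409 + I*√739) + 441 = 441 + √(9409 + I*√739)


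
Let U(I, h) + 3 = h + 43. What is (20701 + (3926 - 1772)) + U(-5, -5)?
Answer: 22890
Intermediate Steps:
U(I, h) = 40 + h (U(I, h) = -3 + (h + 43) = -3 + (43 + h) = 40 + h)
(20701 + (3926 - 1772)) + U(-5, -5) = (20701 + (3926 - 1772)) + (40 - 5) = (20701 + 2154) + 35 = 22855 + 35 = 22890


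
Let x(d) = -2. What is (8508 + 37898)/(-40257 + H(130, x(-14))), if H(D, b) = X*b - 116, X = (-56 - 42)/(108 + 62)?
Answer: -3944510/3431607 ≈ -1.1495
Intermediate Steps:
X = -49/85 (X = -98/170 = -98*1/170 = -49/85 ≈ -0.57647)
H(D, b) = -116 - 49*b/85 (H(D, b) = -49*b/85 - 116 = -116 - 49*b/85)
(8508 + 37898)/(-40257 + H(130, x(-14))) = (8508 + 37898)/(-40257 + (-116 - 49/85*(-2))) = 46406/(-40257 + (-116 + 98/85)) = 46406/(-40257 - 9762/85) = 46406/(-3431607/85) = 46406*(-85/3431607) = -3944510/3431607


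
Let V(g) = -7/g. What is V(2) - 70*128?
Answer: -17927/2 ≈ -8963.5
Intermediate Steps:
V(2) - 70*128 = -7/2 - 70*128 = -7*½ - 8960 = -7/2 - 8960 = -17927/2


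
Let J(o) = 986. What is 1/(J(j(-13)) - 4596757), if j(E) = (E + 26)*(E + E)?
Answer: -1/4595771 ≈ -2.1759e-7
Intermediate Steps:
j(E) = 2*E*(26 + E) (j(E) = (26 + E)*(2*E) = 2*E*(26 + E))
1/(J(j(-13)) - 4596757) = 1/(986 - 4596757) = 1/(-4595771) = -1/4595771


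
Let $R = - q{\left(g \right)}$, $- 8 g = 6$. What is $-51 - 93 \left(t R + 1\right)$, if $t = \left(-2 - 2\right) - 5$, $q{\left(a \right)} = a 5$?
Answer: $\frac{11979}{4} \approx 2994.8$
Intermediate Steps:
$g = - \frac{3}{4}$ ($g = \left(- \frac{1}{8}\right) 6 = - \frac{3}{4} \approx -0.75$)
$q{\left(a \right)} = 5 a$
$t = -9$ ($t = -4 - 5 = -9$)
$R = \frac{15}{4}$ ($R = - \frac{5 \left(-3\right)}{4} = \left(-1\right) \left(- \frac{15}{4}\right) = \frac{15}{4} \approx 3.75$)
$-51 - 93 \left(t R + 1\right) = -51 - 93 \left(\left(-9\right) \frac{15}{4} + 1\right) = -51 - 93 \left(- \frac{135}{4} + 1\right) = -51 - - \frac{12183}{4} = -51 + \frac{12183}{4} = \frac{11979}{4}$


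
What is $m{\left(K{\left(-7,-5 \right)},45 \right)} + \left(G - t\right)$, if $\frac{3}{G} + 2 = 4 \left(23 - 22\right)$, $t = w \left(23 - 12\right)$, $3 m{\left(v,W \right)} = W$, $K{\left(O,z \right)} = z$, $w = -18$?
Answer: $\frac{429}{2} \approx 214.5$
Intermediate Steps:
$m{\left(v,W \right)} = \frac{W}{3}$
$t = -198$ ($t = - 18 \left(23 - 12\right) = \left(-18\right) 11 = -198$)
$G = \frac{3}{2}$ ($G = \frac{3}{-2 + 4 \left(23 - 22\right)} = \frac{3}{-2 + 4 \cdot 1} = \frac{3}{-2 + 4} = \frac{3}{2} \approx 1.5$)
$m{\left(K{\left(-7,-5 \right)},45 \right)} + \left(G - t\right) = \frac{1}{3} \cdot 45 + \left(\frac{3}{2} - -198\right) = 15 + \left(\frac{3}{2} + 198\right) = 15 + \frac{399}{2} = \frac{429}{2}$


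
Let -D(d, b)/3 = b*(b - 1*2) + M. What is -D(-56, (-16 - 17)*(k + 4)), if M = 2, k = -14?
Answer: 324726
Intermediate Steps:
D(d, b) = -6 - 3*b*(-2 + b) (D(d, b) = -3*(b*(b - 1*2) + 2) = -3*(b*(b - 2) + 2) = -3*(b*(-2 + b) + 2) = -3*(2 + b*(-2 + b)) = -6 - 3*b*(-2 + b))
-D(-56, (-16 - 17)*(k + 4)) = -(-6 - 3*(-16 - 17)²*(-14 + 4)² + 6*((-16 - 17)*(-14 + 4))) = -(-6 - 3*(-33*(-10))² + 6*(-33*(-10))) = -(-6 - 3*330² + 6*330) = -(-6 - 3*108900 + 1980) = -(-6 - 326700 + 1980) = -1*(-324726) = 324726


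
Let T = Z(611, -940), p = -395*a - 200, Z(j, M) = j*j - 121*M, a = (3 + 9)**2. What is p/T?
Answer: -57080/487061 ≈ -0.11719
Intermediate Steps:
a = 144 (a = 12**2 = 144)
Z(j, M) = j**2 - 121*M
p = -57080 (p = -395*144 - 200 = -56880 - 200 = -57080)
T = 487061 (T = 611**2 - 121*(-940) = 373321 + 113740 = 487061)
p/T = -57080/487061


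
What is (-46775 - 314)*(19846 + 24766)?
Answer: -2100734468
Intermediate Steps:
(-46775 - 314)*(19846 + 24766) = -47089*44612 = -2100734468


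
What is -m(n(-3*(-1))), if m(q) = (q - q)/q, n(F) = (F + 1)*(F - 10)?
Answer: 0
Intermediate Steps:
n(F) = (1 + F)*(-10 + F)
m(q) = 0 (m(q) = 0/q = 0)
-m(n(-3*(-1))) = -1*0 = 0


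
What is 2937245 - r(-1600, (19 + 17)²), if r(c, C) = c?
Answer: 2938845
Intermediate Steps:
2937245 - r(-1600, (19 + 17)²) = 2937245 - 1*(-1600) = 2937245 + 1600 = 2938845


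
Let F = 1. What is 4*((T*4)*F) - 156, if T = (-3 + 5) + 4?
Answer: -60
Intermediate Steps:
T = 6 (T = 2 + 4 = 6)
4*((T*4)*F) - 156 = 4*((6*4)*1) - 156 = 4*(24*1) - 156 = 4*24 - 156 = 96 - 156 = -60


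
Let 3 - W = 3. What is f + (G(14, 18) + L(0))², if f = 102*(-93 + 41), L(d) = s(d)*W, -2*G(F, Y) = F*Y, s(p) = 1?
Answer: 10572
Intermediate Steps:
W = 0 (W = 3 - 1*3 = 3 - 3 = 0)
G(F, Y) = -F*Y/2
L(d) = 0 (L(d) = 1*0 = 0)
f = -5304 (f = 102*(-52) = -5304)
f + (G(14, 18) + L(0))² = -5304 + (-½*14*18 + 0)² = -5304 + (-126 + 0)² = -5304 + (-126)² = -5304 + 15876 = 10572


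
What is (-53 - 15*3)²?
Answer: 9604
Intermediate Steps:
(-53 - 15*3)² = (-53 - 45)² = (-98)² = 9604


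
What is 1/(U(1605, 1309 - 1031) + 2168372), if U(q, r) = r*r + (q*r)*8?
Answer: 1/5815176 ≈ 1.7196e-7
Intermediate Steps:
U(q, r) = r**2 + 8*q*r
1/(U(1605, 1309 - 1031) + 2168372) = 1/((1309 - 1031)*((1309 - 1031) + 8*1605) + 2168372) = 1/(278*(278 + 12840) + 2168372) = 1/(278*13118 + 2168372) = 1/(3646804 + 2168372) = 1/5815176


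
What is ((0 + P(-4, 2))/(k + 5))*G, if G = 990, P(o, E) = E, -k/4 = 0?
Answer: 396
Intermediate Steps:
k = 0 (k = -4*0 = 0)
((0 + P(-4, 2))/(k + 5))*G = ((0 + 2)/(0 + 5))*990 = (2/5)*990 = (2*(⅕))*990 = (⅖)*990 = 396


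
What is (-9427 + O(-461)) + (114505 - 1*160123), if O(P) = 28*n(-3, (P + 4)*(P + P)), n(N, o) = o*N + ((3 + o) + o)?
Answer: -11852873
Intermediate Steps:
n(N, o) = 3 + 2*o + N*o (n(N, o) = N*o + (3 + 2*o) = 3 + 2*o + N*o)
O(P) = 84 - 56*P*(4 + P) (O(P) = 28*(3 + 2*((P + 4)*(P + P)) - 3*(P + 4)*(P + P)) = 28*(3 + 2*((4 + P)*(2*P)) - 3*(4 + P)*2*P) = 28*(3 + 2*(2*P*(4 + P)) - 6*P*(4 + P)) = 28*(3 + 4*P*(4 + P) - 6*P*(4 + P)) = 28*(3 - 2*P*(4 + P)) = 84 - 56*P*(4 + P))
(-9427 + O(-461)) + (114505 - 1*160123) = (-9427 + (84 - 56*(-461)*(4 - 461))) + (114505 - 1*160123) = (-9427 + (84 - 56*(-461)*(-457))) + (114505 - 160123) = (-9427 + (84 - 11797912)) - 45618 = (-9427 - 11797828) - 45618 = -11807255 - 45618 = -11852873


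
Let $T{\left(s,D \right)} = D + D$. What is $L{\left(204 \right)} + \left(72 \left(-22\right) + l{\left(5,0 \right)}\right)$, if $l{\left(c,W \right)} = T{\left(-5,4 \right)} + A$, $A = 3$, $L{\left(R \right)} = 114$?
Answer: $-1459$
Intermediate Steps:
$T{\left(s,D \right)} = 2 D$
$l{\left(c,W \right)} = 11$ ($l{\left(c,W \right)} = 2 \cdot 4 + 3 = 8 + 3 = 11$)
$L{\left(204 \right)} + \left(72 \left(-22\right) + l{\left(5,0 \right)}\right) = 114 + \left(72 \left(-22\right) + 11\right) = 114 + \left(-1584 + 11\right) = 114 - 1573 = -1459$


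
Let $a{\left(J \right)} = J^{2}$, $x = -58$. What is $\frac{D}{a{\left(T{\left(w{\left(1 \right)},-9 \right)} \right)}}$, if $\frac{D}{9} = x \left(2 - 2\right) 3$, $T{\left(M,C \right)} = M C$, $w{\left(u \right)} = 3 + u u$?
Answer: $0$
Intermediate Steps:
$w{\left(u \right)} = 3 + u^{2}$
$T{\left(M,C \right)} = C M$
$D = 0$ ($D = 9 \left(- 58 \left(2 - 2\right) 3\right) = 9 \left(- 58 \cdot 0 \cdot 3\right) = 9 \left(\left(-58\right) 0\right) = 9 \cdot 0 = 0$)
$\frac{D}{a{\left(T{\left(w{\left(1 \right)},-9 \right)} \right)}} = \frac{0}{\left(- 9 \left(3 + 1^{2}\right)\right)^{2}} = \frac{0}{\left(- 9 \left(3 + 1\right)\right)^{2}} = \frac{0}{\left(\left(-9\right) 4\right)^{2}} = \frac{0}{\left(-36\right)^{2}} = \frac{0}{1296} = 0 \cdot \frac{1}{1296} = 0$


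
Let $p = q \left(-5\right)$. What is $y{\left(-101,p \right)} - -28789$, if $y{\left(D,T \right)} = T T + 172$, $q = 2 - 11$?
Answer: $30986$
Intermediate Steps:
$q = -9$ ($q = 2 - 11 = -9$)
$p = 45$ ($p = \left(-9\right) \left(-5\right) = 45$)
$y{\left(D,T \right)} = 172 + T^{2}$ ($y{\left(D,T \right)} = T^{2} + 172 = 172 + T^{2}$)
$y{\left(-101,p \right)} - -28789 = \left(172 + 45^{2}\right) - -28789 = \left(172 + 2025\right) + 28789 = 2197 + 28789 = 30986$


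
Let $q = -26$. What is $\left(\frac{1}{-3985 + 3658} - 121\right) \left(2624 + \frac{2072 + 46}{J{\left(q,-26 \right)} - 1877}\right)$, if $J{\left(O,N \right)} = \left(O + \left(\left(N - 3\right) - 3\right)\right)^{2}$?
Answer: $- \frac{154473709408}{486249} \approx -3.1768 \cdot 10^{5}$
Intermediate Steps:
$J{\left(O,N \right)} = \left(-6 + N + O\right)^{2}$ ($J{\left(O,N \right)} = \left(O + \left(\left(-3 + N\right) - 3\right)\right)^{2} = \left(O + \left(-6 + N\right)\right)^{2} = \left(-6 + N + O\right)^{2}$)
$\left(\frac{1}{-3985 + 3658} - 121\right) \left(2624 + \frac{2072 + 46}{J{\left(q,-26 \right)} - 1877}\right) = \left(\frac{1}{-3985 + 3658} - 121\right) \left(2624 + \frac{2072 + 46}{\left(-6 - 26 - 26\right)^{2} - 1877}\right) = \left(\frac{1}{-327} - 121\right) \left(2624 + \frac{2118}{\left(-58\right)^{2} - 1877}\right) = \left(- \frac{1}{327} - 121\right) \left(2624 + \frac{2118}{3364 - 1877}\right) = - \frac{39568 \left(2624 + \frac{2118}{1487}\right)}{327} = \left(- \frac{39568}{327}\right) \frac{3904006}{1487} = - \frac{154473709408}{486249}$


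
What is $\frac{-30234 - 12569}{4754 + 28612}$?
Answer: $- \frac{42803}{33366} \approx -1.2828$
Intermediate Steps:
$\frac{-30234 - 12569}{4754 + 28612} = - \frac{42803}{33366}$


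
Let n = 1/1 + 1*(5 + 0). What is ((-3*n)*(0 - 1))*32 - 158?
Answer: 418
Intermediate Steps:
n = 6 (n = 1 + 1*5 = 1 + 5 = 6)
((-3*n)*(0 - 1))*32 - 158 = ((-3*6)*(0 - 1))*32 - 158 = -18*(-1)*32 - 158 = 18*32 - 158 = 576 - 158 = 418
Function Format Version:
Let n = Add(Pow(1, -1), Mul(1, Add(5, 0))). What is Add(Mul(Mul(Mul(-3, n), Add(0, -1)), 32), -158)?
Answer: 418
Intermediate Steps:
n = 6 (n = Add(1, Mul(1, 5)) = Add(1, 5) = 6)
Add(Mul(Mul(Mul(-3, n), Add(0, -1)), 32), -158) = Add(Mul(Mul(Mul(-3, 6), Add(0, -1)), 32), -158) = Add(Mul(Mul(-18, -1), 32), -158) = Add(Mul(18, 32), -158) = Add(576, -158) = 418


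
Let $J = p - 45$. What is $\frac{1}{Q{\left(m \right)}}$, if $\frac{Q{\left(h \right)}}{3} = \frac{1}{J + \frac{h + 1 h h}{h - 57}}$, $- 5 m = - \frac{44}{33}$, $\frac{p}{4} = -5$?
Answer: $- \frac{829801}{38295} \approx -21.669$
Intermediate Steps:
$p = -20$ ($p = 4 \left(-5\right) = -20$)
$J = -65$ ($J = -20 - 45 = -65$)
$m = \frac{4}{15}$ ($m = - \frac{\left(-44\right) \frac{1}{33}}{5} = \left(- \frac{1}{5}\right) \left(- \frac{4}{3}\right) = \frac{4}{15} \approx 0.26667$)
$Q{\left(h \right)} = \frac{3}{-65 + \frac{h + h^{2}}{-57 + h}}$ ($Q{\left(h \right)} = \frac{3}{-65 + \frac{h + 1 h h}{h - 57}} = \frac{3}{-65 + \frac{h + h h}{-57 + h}} = \frac{3}{-65 + \frac{h + h^{2}}{-57 + h}}$)
$\frac{1}{Q{\left(m \right)}} = \frac{1}{3 \frac{1}{3705 + \left(\frac{4}{15}\right)^{2} - \frac{256}{15}} \left(-57 + \frac{4}{15}\right)} = \frac{1}{3 \frac{1}{3705 + \frac{16}{225} - \frac{256}{15}} \left(- \frac{851}{15}\right)} = \frac{1}{3 \frac{1}{\frac{829801}{225}} \left(- \frac{851}{15}\right)} = \frac{1}{3 \cdot \frac{225}{829801} \left(- \frac{851}{15}\right)} = \frac{1}{- \frac{38295}{829801}} = - \frac{829801}{38295}$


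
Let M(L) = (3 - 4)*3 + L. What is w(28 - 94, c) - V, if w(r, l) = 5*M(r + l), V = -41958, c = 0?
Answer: 41613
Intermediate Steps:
M(L) = -3 + L (M(L) = -1*3 + L = -3 + L)
w(r, l) = -15 + 5*l + 5*r (w(r, l) = 5*(-3 + (r + l)) = 5*(-3 + (l + r)) = 5*(-3 + l + r) = -15 + 5*l + 5*r)
w(28 - 94, c) - V = (-15 + 5*0 + 5*(28 - 94)) - 1*(-41958) = (-15 + 0 + 5*(-66)) + 41958 = (-15 + 0 - 330) + 41958 = -345 + 41958 = 41613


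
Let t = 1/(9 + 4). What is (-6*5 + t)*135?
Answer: -52515/13 ≈ -4039.6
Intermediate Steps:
t = 1/13 ≈ 0.076923
(-6*5 + t)*135 = (-6*5 + 1/13)*135 = (-30 + 1/13)*135 = -389/13*135 = -52515/13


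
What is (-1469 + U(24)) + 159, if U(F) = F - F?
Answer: -1310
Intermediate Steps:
U(F) = 0
(-1469 + U(24)) + 159 = (-1469 + 0) + 159 = -1469 + 159 = -1310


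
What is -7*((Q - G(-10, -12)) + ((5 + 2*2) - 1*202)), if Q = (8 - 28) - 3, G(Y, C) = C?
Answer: 1428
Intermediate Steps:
Q = -23 (Q = -20 - 3 = -23)
-7*((Q - G(-10, -12)) + ((5 + 2*2) - 1*202)) = -7*((-23 - 1*(-12)) + ((5 + 2*2) - 1*202)) = -7*((-23 + 12) + ((5 + 4) - 202)) = -7*(-11 + (9 - 202)) = -7*(-11 - 193) = -7*(-204) = 1428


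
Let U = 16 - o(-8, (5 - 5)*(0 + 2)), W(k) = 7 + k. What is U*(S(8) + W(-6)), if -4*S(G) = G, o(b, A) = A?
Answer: -16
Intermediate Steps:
S(G) = -G/4
U = 16 (U = 16 - (5 - 5)*(0 + 2) = 16 - 0*2 = 16 - 1*0 = 16 + 0 = 16)
U*(S(8) + W(-6)) = 16*(-1/4*8 + (7 - 6)) = 16*(-2 + 1) = 16*(-1) = -16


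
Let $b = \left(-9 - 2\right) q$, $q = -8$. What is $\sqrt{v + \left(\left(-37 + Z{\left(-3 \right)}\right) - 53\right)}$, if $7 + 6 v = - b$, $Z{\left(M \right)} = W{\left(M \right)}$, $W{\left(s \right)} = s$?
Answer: $\frac{i \sqrt{3918}}{6} \approx 10.432 i$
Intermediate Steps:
$Z{\left(M \right)} = M$
$b = 88$ ($b = \left(-9 - 2\right) \left(-8\right) = \left(-11\right) \left(-8\right) = 88$)
$v = - \frac{95}{6}$ ($v = - \frac{7}{6} + \frac{\left(-1\right) 88}{6} = - \frac{7}{6} + \frac{1}{6} \left(-88\right) = - \frac{7}{6} - \frac{44}{3} = - \frac{95}{6} \approx -15.833$)
$\sqrt{v + \left(\left(-37 + Z{\left(-3 \right)}\right) - 53\right)} = \sqrt{- \frac{95}{6} - 93} = \sqrt{- \frac{653}{6}} = \frac{i \sqrt{3918}}{6}$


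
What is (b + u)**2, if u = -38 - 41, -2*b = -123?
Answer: 1225/4 ≈ 306.25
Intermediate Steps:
b = 123/2 (b = -1/2*(-123) = 123/2 ≈ 61.500)
u = -79
(b + u)**2 = (123/2 - 79)**2 = (-35/2)**2 = 1225/4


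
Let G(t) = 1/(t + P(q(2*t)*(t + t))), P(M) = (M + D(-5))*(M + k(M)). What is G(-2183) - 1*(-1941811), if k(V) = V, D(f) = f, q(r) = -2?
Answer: 295943928828596/152406145 ≈ 1.9418e+6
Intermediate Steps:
P(M) = 2*M*(-5 + M) (P(M) = (M - 5)*(M + M) = (-5 + M)*(2*M) = 2*M*(-5 + M))
G(t) = 1/(t - 8*t*(-5 - 4*t)) (G(t) = 1/(t + 2*(-2*(t + t))*(-5 - 2*(t + t))) = 1/(t + 2*(-4*t)*(-5 - 4*t)) = 1/(t - 8*t*(-5 - 4*t)))
G(-2183) - 1*(-1941811) = 1/((-2183)*(41 + 32*(-2183))) - 1*(-1941811) = -1/(2183*(41 - 69856)) + 1941811 = -1/2183/(-69815) + 1941811 = -1/2183*(-1/69815) + 1941811 = 1/152406145 + 1941811 = 295943928828596/152406145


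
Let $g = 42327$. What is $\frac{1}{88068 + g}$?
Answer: $\frac{1}{130395} \approx 7.669 \cdot 10^{-6}$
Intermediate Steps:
$\frac{1}{88068 + g} = \frac{1}{88068 + 42327} = \frac{1}{130395}$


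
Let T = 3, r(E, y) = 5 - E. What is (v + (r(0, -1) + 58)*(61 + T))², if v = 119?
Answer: 17230801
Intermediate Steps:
(v + (r(0, -1) + 58)*(61 + T))² = (119 + ((5 - 1*0) + 58)*(61 + 3))² = (119 + ((5 + 0) + 58)*64)² = (119 + (5 + 58)*64)² = (119 + 63*64)² = (119 + 4032)² = 4151² = 17230801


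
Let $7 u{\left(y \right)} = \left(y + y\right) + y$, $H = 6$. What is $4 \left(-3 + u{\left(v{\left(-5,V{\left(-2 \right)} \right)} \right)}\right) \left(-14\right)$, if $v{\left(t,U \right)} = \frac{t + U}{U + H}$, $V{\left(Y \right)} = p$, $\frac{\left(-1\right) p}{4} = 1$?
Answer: $276$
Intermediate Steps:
$p = -4$ ($p = \left(-4\right) 1 = -4$)
$V{\left(Y \right)} = -4$
$v{\left(t,U \right)} = \frac{U + t}{6 + U}$ ($v{\left(t,U \right)} = \frac{t + U}{U + 6} = \frac{U + t}{6 + U}$)
$u{\left(y \right)} = \frac{3 y}{7}$ ($u{\left(y \right)} = \frac{\left(y + y\right) + y}{7} = \frac{2 y + y}{7} = \frac{3 y}{7}$)
$4 \left(-3 + u{\left(v{\left(-5,V{\left(-2 \right)} \right)} \right)}\right) \left(-14\right) = 4 \left(-3 + \frac{3 \frac{-4 - 5}{6 - 4}}{7}\right) \left(-14\right) = 4 \left(-3 + \frac{3 \cdot \frac{1}{2} \left(-9\right)}{7}\right) \left(-14\right) = 4 \left(-3 + \frac{3}{7} \left(- \frac{9}{2}\right)\right) \left(-14\right) = 4 \left(-3 - \frac{27}{14}\right) \left(-14\right) = 4 \left(- \frac{69}{14}\right) \left(-14\right) = \left(- \frac{138}{7}\right) \left(-14\right) = 276$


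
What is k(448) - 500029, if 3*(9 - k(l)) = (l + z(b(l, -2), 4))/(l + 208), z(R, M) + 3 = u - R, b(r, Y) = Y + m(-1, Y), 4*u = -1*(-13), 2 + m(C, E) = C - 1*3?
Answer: -3936159265/7872 ≈ -5.0002e+5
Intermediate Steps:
m(C, E) = -5 + C (m(C, E) = -2 + (C - 1*3) = -2 + (C - 3) = -2 + (-3 + C) = -5 + C)
u = 13/4 (u = (-1*(-13))/4 = (¼)*13 = 13/4 ≈ 3.2500)
b(r, Y) = -6 + Y (b(r, Y) = Y + (-5 - 1) = Y - 6 = -6 + Y)
z(R, M) = ¼ - R (z(R, M) = -3 + (13/4 - R) = ¼ - R)
k(l) = 9 - (33/4 + l)/(3*(208 + l)) (k(l) = 9 - (l + (¼ - (-6 - 2)))/(3*(l + 208)) = 9 - (l + (¼ - 1*(-8)))/(3*(208 + l)) = 9 - (l + (¼ + 8))/(3*(208 + l)) = 9 - (l + 33/4)/(3*(208 + l)) = 9 - (33/4 + l)/(3*(208 + l)))
k(448) - 500029 = (22431 + 104*448)/(12*(208 + 448)) - 500029 = (1/12)*(22431 + 46592)/656 - 500029 = (1/12)*(1/656)*69023 - 500029 = 69023/7872 - 500029 = -3936159265/7872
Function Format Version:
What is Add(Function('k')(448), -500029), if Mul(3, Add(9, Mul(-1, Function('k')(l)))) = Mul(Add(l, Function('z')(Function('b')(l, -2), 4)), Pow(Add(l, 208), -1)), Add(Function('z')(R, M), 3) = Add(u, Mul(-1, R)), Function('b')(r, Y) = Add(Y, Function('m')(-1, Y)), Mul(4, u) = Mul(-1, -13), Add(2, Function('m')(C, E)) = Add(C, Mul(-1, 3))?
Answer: Rational(-3936159265, 7872) ≈ -5.0002e+5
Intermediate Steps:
Function('m')(C, E) = Add(-5, C) (Function('m')(C, E) = Add(-2, Add(C, Mul(-1, 3))) = Add(-2, Add(C, -3)) = Add(-2, Add(-3, C)) = Add(-5, C))
u = Rational(13, 4) (u = Mul(Rational(1, 4), Mul(-1, -13)) = Mul(Rational(1, 4), 13) = Rational(13, 4) ≈ 3.2500)
Function('b')(r, Y) = Add(-6, Y) (Function('b')(r, Y) = Add(Y, Add(-5, -1)) = Add(Y, -6) = Add(-6, Y))
Function('z')(R, M) = Add(Rational(1, 4), Mul(-1, R)) (Function('z')(R, M) = Add(-3, Add(Rational(13, 4), Mul(-1, R))) = Add(Rational(1, 4), Mul(-1, R)))
Function('k')(l) = Add(9, Mul(Rational(-1, 3), Pow(Add(208, l), -1), Add(Rational(33, 4), l))) (Function('k')(l) = Add(9, Mul(Rational(-1, 3), Mul(Add(l, Add(Rational(1, 4), Mul(-1, Add(-6, -2)))), Pow(Add(l, 208), -1)))) = Add(9, Mul(Rational(-1, 3), Mul(Add(l, Add(Rational(1, 4), Mul(-1, -8))), Pow(Add(208, l), -1)))) = Add(9, Mul(Rational(-1, 3), Mul(Add(l, Add(Rational(1, 4), 8)), Pow(Add(208, l), -1)))) = Add(9, Mul(Rational(-1, 3), Mul(Add(l, Rational(33, 4)), Pow(Add(208, l), -1)))) = Add(9, Mul(Rational(-1, 3), Mul(Add(Rational(33, 4), l), Pow(Add(208, l), -1)))) = Add(9, Mul(Rational(-1, 3), Mul(Pow(Add(208, l), -1), Add(Rational(33, 4), l)))) = Add(9, Mul(Rational(-1, 3), Pow(Add(208, l), -1), Add(Rational(33, 4), l))))
Add(Function('k')(448), -500029) = Add(Mul(Rational(1, 12), Pow(Add(208, 448), -1), Add(22431, Mul(104, 448))), -500029) = Add(Mul(Rational(1, 12), Pow(656, -1), Add(22431, 46592)), -500029) = Add(Mul(Rational(1, 12), Rational(1, 656), 69023), -500029) = Add(Rational(69023, 7872), -500029) = Rational(-3936159265, 7872)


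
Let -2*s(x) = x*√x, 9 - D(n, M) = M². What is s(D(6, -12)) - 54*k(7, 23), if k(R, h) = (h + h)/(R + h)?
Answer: -414/5 + 405*I*√15/2 ≈ -82.8 + 784.28*I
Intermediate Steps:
k(R, h) = 2*h/(R + h) (k(R, h) = (2*h)/(R + h) = 2*h/(R + h))
D(n, M) = 9 - M²
s(x) = -x^(3/2)/2 (s(x) = -x*√x/2 = -x^(3/2)/2)
s(D(6, -12)) - 54*k(7, 23) = -(9 - 1*(-12)²)^(3/2)/2 - 54*2*23/(7 + 23) = -(9 - 1*144)^(3/2)/2 - 54*2*23/30 = -(9 - 144)^(3/2)/2 - 54*2*23*(1/30) = -(-405)*I*√15/2 - 54*23/15 = -(-405)*I*√15/2 - 1*414/5 = 405*I*√15/2 - 414/5 = -414/5 + 405*I*√15/2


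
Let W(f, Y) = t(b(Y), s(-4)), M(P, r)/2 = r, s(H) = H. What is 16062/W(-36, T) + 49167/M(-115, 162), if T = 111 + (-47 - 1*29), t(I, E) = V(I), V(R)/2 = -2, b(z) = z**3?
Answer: -15455/4 ≈ -3863.8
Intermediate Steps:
M(P, r) = 2*r
V(R) = -4 (V(R) = 2*(-2) = -4)
t(I, E) = -4
T = 35 (T = 111 + (-47 - 29) = 111 - 76 = 35)
W(f, Y) = -4
16062/W(-36, T) + 49167/M(-115, 162) = 16062/(-4) + 49167/((2*162)) = 16062*(-1/4) + 49167/324 = -8031/2 + 49167*(1/324) = -8031/2 + 607/4 = -15455/4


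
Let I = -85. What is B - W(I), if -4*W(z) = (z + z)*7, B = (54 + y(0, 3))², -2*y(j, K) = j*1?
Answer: 5237/2 ≈ 2618.5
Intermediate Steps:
y(j, K) = -j/2
B = 2916 (B = (54 - ½*0)² = (54 + 0)² = 54² = 2916)
W(z) = -7*z/2 (W(z) = -(z + z)*7/4 = -2*z*7/4 = -7*z/2)
B - W(I) = 2916 - (-7)*(-85)/2 = 2916 - 1*595/2 = 2916 - 595/2 = 5237/2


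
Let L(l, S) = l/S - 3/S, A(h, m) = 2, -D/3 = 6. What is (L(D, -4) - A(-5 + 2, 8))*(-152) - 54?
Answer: -548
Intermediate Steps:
D = -18 (D = -3*6 = -18)
L(l, S) = -3/S + l/S
(L(D, -4) - A(-5 + 2, 8))*(-152) - 54 = ((-3 - 18)/(-4) - 1*2)*(-152) - 54 = (-1/4*(-21) - 2)*(-152) - 54 = (21/4 - 2)*(-152) - 54 = (13/4)*(-152) - 54 = -494 - 54 = -548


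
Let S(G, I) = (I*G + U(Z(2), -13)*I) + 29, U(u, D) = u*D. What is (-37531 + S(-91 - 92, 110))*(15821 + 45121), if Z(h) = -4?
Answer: -3163621104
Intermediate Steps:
U(u, D) = D*u
S(G, I) = 29 + 52*I + G*I (S(G, I) = (I*G + (-13*(-4))*I) + 29 = (G*I + 52*I) + 29 = (52*I + G*I) + 29 = 29 + 52*I + G*I)
(-37531 + S(-91 - 92, 110))*(15821 + 45121) = (-37531 + (29 + 52*110 + (-91 - 92)*110))*(15821 + 45121) = (-37531 + (29 + 5720 - 183*110))*60942 = (-37531 + (29 + 5720 - 20130))*60942 = (-37531 - 14381)*60942 = -51912*60942 = -3163621104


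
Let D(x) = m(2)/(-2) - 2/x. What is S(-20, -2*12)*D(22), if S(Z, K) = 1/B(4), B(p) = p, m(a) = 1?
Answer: -13/88 ≈ -0.14773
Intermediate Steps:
D(x) = -½ - 2/x (D(x) = 1/(-2) - 2/x = 1*(-½) - 2/x = -½ - 2/x)
S(Z, K) = ¼ (S(Z, K) = 1/4 = ¼)
S(-20, -2*12)*D(22) = ((½)*(-4 - 1*22)/22)/4 = ((½)*(1/22)*(-4 - 22))/4 = ((½)*(1/22)*(-26))/4 = (¼)*(-13/22) = -13/88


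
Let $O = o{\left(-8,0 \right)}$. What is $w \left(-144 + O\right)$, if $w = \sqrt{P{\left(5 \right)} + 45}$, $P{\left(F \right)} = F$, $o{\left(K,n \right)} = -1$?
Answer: $- 725 \sqrt{2} \approx -1025.3$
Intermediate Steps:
$w = 5 \sqrt{2}$ ($w = \sqrt{5 + 45} = \sqrt{50} = 5 \sqrt{2} \approx 7.0711$)
$O = -1$
$w \left(-144 + O\right) = 5 \sqrt{2} \left(-144 - 1\right) = 5 \sqrt{2} \left(-145\right) = - 725 \sqrt{2}$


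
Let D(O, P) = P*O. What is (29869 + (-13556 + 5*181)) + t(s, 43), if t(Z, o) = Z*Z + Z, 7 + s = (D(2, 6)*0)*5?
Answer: 17260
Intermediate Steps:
D(O, P) = O*P
s = -7 (s = -7 + ((2*6)*0)*5 = -7 + (12*0)*5 = -7 + 0*5 = -7 + 0 = -7)
t(Z, o) = Z + Z² (t(Z, o) = Z² + Z = Z + Z²)
(29869 + (-13556 + 5*181)) + t(s, 43) = (29869 + (-13556 + 5*181)) - 7*(1 - 7) = (29869 + (-13556 + 905)) - 7*(-6) = (29869 - 12651) + 42 = 17218 + 42 = 17260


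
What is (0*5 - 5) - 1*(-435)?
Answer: 430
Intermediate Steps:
(0*5 - 5) - 1*(-435) = (0 - 5) + 435 = -5 + 435 = 430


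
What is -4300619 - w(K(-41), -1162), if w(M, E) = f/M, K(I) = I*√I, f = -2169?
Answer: -4300619 + 2169*I*√41/1681 ≈ -4.3006e+6 + 8.262*I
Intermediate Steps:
K(I) = I^(3/2)
w(M, E) = -2169/M
-4300619 - w(K(-41), -1162) = -4300619 - (-2169)/((-41)^(3/2)) = -4300619 - (-2169)/((-41*I*√41)) = -4300619 - (-2169)*I*√41/1681 = -4300619 + 2169*I*√41/1681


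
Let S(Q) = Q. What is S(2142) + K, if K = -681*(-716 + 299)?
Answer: 286119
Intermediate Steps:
K = 283977 (K = -681*(-417) = 283977)
S(2142) + K = 2142 + 283977 = 286119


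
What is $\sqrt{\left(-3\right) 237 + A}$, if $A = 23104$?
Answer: $7 \sqrt{457} \approx 149.64$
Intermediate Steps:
$\sqrt{\left(-3\right) 237 + A} = \sqrt{\left(-3\right) 237 + 23104} = \sqrt{-711 + 23104} = \sqrt{22393} = 7 \sqrt{457}$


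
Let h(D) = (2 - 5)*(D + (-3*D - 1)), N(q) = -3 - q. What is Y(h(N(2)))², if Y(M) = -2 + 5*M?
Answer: 18769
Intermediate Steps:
h(D) = 3 + 6*D (h(D) = -3*(D + (-1 - 3*D)) = -3*(-1 - 2*D) = 3 + 6*D)
Y(h(N(2)))² = (-2 + 5*(3 + 6*(-3 - 1*2)))² = (-2 + 5*(3 + 6*(-3 - 2)))² = (-2 + 5*(3 + 6*(-5)))² = (-2 + 5*(3 - 30))² = (-2 + 5*(-27))² = (-2 - 135)² = (-137)² = 18769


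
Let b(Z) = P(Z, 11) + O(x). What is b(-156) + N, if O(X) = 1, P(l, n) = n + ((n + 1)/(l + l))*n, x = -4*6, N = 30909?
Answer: 803935/26 ≈ 30921.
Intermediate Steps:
x = -24
P(l, n) = n + n*(1 + n)/(2*l) (P(l, n) = n + ((1 + n)/((2*l)))*n = n + ((1 + n)*(1/(2*l)))*n = n + ((1 + n)/(2*l))*n = n + n*(1 + n)/(2*l))
b(Z) = 1 + 11*(12 + 2*Z)/(2*Z) (b(Z) = (1/2)*11*(1 + 11 + 2*Z)/Z + 1 = (1/2)*11*(12 + 2*Z)/Z + 1 = 11*(12 + 2*Z)/(2*Z) + 1 = 1 + 11*(12 + 2*Z)/(2*Z))
b(-156) + N = (12 + 66/(-156)) + 30909 = (12 + 66*(-1/156)) + 30909 = (12 - 11/26) + 30909 = 301/26 + 30909 = 803935/26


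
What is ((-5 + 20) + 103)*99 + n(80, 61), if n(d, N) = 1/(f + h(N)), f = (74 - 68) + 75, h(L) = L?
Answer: 1658845/142 ≈ 11682.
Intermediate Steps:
f = 81 (f = 6 + 75 = 81)
n(d, N) = 1/(81 + N)
((-5 + 20) + 103)*99 + n(80, 61) = ((-5 + 20) + 103)*99 + 1/(81 + 61) = (15 + 103)*99 + 1/142 = 118*99 + 1/142 = 11682 + 1/142 = 1658845/142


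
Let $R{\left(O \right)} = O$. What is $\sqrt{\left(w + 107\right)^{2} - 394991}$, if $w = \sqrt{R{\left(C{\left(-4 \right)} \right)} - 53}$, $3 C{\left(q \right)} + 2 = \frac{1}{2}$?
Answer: $\frac{\sqrt{-1534382 + 428 i \sqrt{214}}}{2} \approx 1.2636 + 619.35 i$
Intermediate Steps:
$C{\left(q \right)} = - \frac{1}{2}$ ($C{\left(q \right)} = - \frac{2}{3} + \frac{1}{3 \cdot 2} = - \frac{2}{3} + \frac{1}{3} \cdot \frac{1}{2} = - \frac{2}{3} + \frac{1}{6} = - \frac{1}{2}$)
$w = \frac{i \sqrt{214}}{2}$ ($w = \sqrt{- \frac{1}{2} - 53} = \sqrt{- \frac{107}{2}} = \frac{i \sqrt{214}}{2} \approx 7.3144 i$)
$\sqrt{\left(w + 107\right)^{2} - 394991} = \sqrt{\left(\frac{i \sqrt{214}}{2} + 107\right)^{2} - 394991} = \sqrt{\left(107 + \frac{i \sqrt{214}}{2}\right)^{2} - 394991} = \sqrt{-394991 + \left(107 + \frac{i \sqrt{214}}{2}\right)^{2}}$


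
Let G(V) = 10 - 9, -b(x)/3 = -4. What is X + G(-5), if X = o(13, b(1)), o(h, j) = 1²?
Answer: 2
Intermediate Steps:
b(x) = 12 (b(x) = -3*(-4) = 12)
G(V) = 1
o(h, j) = 1
X = 1
X + G(-5) = 1 + 1 = 2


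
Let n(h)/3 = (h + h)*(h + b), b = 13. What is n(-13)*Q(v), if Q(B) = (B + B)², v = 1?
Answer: 0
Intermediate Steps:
n(h) = 6*h*(13 + h) (n(h) = 3*((h + h)*(h + 13)) = 3*((2*h)*(13 + h)) = 3*(2*h*(13 + h)) = 6*h*(13 + h))
Q(B) = 4*B² (Q(B) = (2*B)² = 4*B²)
n(-13)*Q(v) = (6*(-13)*(13 - 13))*(4*1²) = (6*(-13)*0)*(4*1) = 0*4 = 0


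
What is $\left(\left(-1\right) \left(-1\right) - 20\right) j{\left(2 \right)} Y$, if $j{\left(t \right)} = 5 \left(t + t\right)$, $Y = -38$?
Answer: $14440$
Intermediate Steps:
$j{\left(t \right)} = 10 t$ ($j{\left(t \right)} = 5 \cdot 2 t = 10 t$)
$\left(\left(-1\right) \left(-1\right) - 20\right) j{\left(2 \right)} Y = \left(\left(-1\right) \left(-1\right) - 20\right) 10 \cdot 2 \left(-38\right) = \left(1 - 20\right) 20 \left(-38\right) = \left(-19\right) 20 \left(-38\right) = \left(-380\right) \left(-38\right) = 14440$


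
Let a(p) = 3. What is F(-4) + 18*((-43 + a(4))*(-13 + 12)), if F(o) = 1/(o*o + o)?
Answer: 8641/12 ≈ 720.08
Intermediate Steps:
F(o) = 1/(o + o**2) (F(o) = 1/(o**2 + o) = 1/(o + o**2))
F(-4) + 18*((-43 + a(4))*(-13 + 12)) = 1/((-4)*(1 - 4)) + 18*((-43 + 3)*(-13 + 12)) = -1/4/(-3) + 18*(-40*(-1)) = -1/4*(-1/3) + 18*40 = 1/12 + 720 = 8641/12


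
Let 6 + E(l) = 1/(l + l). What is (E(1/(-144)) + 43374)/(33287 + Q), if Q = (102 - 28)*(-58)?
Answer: 14432/9665 ≈ 1.4932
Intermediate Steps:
E(l) = -6 + 1/(2*l) (E(l) = -6 + 1/(l + l) = -6 + 1/(2*l))
Q = -4292 (Q = 74*(-58) = -4292)
(E(1/(-144)) + 43374)/(33287 + Q) = ((-6 + 1/(2*(1/(-144)))) + 43374)/(33287 - 4292) = ((-6 + 1/(2*(-1/144))) + 43374)/28995 = ((-6 + (½)*(-144)) + 43374)*(1/28995) = ((-6 - 72) + 43374)*(1/28995) = (-78 + 43374)*(1/28995) = 43296*(1/28995) = 14432/9665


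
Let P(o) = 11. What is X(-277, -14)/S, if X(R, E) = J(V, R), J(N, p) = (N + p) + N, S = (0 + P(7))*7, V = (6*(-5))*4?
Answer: -47/7 ≈ -6.7143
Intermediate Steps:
V = -120 (V = -30*4 = -120)
S = 77 (S = (0 + 11)*7 = 11*7 = 77)
J(N, p) = p + 2*N
X(R, E) = -240 + R (X(R, E) = R + 2*(-120) = R - 240 = -240 + R)
X(-277, -14)/S = (-240 - 277)/77 = -517*1/77 = -47/7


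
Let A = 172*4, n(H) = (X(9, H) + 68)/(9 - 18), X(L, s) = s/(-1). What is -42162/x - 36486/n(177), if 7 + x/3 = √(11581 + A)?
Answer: -2011726741/665990 - 7027*√12269/6110 ≈ -3148.0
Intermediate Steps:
X(L, s) = -s (X(L, s) = s*(-1) = -s)
n(H) = -68/9 + H/9 (n(H) = (-H + 68)/(9 - 18) = (68 - H)/(-9) = (68 - H)*(-⅑) = -68/9 + H/9)
A = 688
x = -21 + 3*√12269 (x = -21 + 3*√(11581 + 688) = -21 + 3*√12269 ≈ 311.30)
-42162/x - 36486/n(177) = -42162/(-21 + 3*√12269) - 36486/(-68/9 + (⅑)*177) = -42162/(-21 + 3*√12269) - 36486/(-68/9 + 59/3) = -42162/(-21 + 3*√12269) - 36486/109/9 = -42162/(-21 + 3*√12269) - 36486*9/109 = -42162/(-21 + 3*√12269) - 328374/109 = -328374/109 - 42162/(-21 + 3*√12269)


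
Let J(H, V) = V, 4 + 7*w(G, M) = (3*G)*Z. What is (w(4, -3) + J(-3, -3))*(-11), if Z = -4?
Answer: 803/7 ≈ 114.71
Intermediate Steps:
w(G, M) = -4/7 - 12*G/7 (w(G, M) = -4/7 + ((3*G)*(-4))/7 = -4/7 + (-12*G)/7 = -4/7 - 12*G/7)
(w(4, -3) + J(-3, -3))*(-11) = ((-4/7 - 12/7*4) - 3)*(-11) = ((-4/7 - 48/7) - 3)*(-11) = (-52/7 - 3)*(-11) = -73/7*(-11) = 803/7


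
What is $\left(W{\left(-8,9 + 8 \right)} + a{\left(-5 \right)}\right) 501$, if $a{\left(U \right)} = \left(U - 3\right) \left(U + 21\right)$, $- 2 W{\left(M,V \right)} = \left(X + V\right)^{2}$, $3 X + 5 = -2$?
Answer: $- \frac{354040}{3} \approx -1.1801 \cdot 10^{5}$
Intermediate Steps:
$X = - \frac{7}{3}$ ($X = - \frac{5}{3} + \frac{1}{3} \left(-2\right) = - \frac{5}{3} - \frac{2}{3} = - \frac{7}{3} \approx -2.3333$)
$W{\left(M,V \right)} = - \frac{\left(- \frac{7}{3} + V\right)^{2}}{2}$
$a{\left(U \right)} = \left(-3 + U\right) \left(21 + U\right)$
$\left(W{\left(-8,9 + 8 \right)} + a{\left(-5 \right)}\right) 501 = \left(- \frac{\left(-7 + 3 \left(9 + 8\right)\right)^{2}}{18} + \left(-63 + \left(-5\right)^{2} + 18 \left(-5\right)\right)\right) 501 = \left(- \frac{\left(-7 + 3 \cdot 17\right)^{2}}{18} - 128\right) 501 = \left(- \frac{\left(-7 + 51\right)^{2}}{18} - 128\right) 501 = \left(- \frac{44^{2}}{18} - 128\right) 501 = \left(\left(- \frac{1}{18}\right) 1936 - 128\right) 501 = \left(- \frac{968}{9} - 128\right) 501 = \left(- \frac{2120}{9}\right) 501 = - \frac{354040}{3}$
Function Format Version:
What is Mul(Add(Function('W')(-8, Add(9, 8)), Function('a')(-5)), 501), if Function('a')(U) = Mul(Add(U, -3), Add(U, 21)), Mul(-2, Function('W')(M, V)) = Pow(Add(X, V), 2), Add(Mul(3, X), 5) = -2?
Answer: Rational(-354040, 3) ≈ -1.1801e+5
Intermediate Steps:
X = Rational(-7, 3) (X = Add(Rational(-5, 3), Mul(Rational(1, 3), -2)) = Add(Rational(-5, 3), Rational(-2, 3)) = Rational(-7, 3) ≈ -2.3333)
Function('W')(M, V) = Mul(Rational(-1, 2), Pow(Add(Rational(-7, 3), V), 2))
Function('a')(U) = Mul(Add(-3, U), Add(21, U))
Mul(Add(Function('W')(-8, Add(9, 8)), Function('a')(-5)), 501) = Mul(Add(Mul(Rational(-1, 18), Pow(Add(-7, Mul(3, Add(9, 8))), 2)), Add(-63, Pow(-5, 2), Mul(18, -5))), 501) = Mul(Add(Mul(Rational(-1, 18), Pow(Add(-7, Mul(3, 17)), 2)), Add(-63, 25, -90)), 501) = Mul(Add(Mul(Rational(-1, 18), Pow(Add(-7, 51), 2)), -128), 501) = Mul(Add(Mul(Rational(-1, 18), Pow(44, 2)), -128), 501) = Mul(Add(Mul(Rational(-1, 18), 1936), -128), 501) = Mul(Add(Rational(-968, 9), -128), 501) = Mul(Rational(-2120, 9), 501) = Rational(-354040, 3)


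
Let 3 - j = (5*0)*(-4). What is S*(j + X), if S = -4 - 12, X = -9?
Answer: 96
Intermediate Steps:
S = -16
j = 3 (j = 3 - 5*0*(-4) = 3 - 0*(-4) = 3 - 1*0 = 3 + 0 = 3)
S*(j + X) = -16*(3 - 9) = -16*(-6) = 96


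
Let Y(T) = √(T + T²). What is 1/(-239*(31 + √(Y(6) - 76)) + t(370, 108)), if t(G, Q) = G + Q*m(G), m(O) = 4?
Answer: I/(-6607*I + 239*√(76 - √42)) ≈ -0.00013873 + 4.1844e-5*I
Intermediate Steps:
t(G, Q) = G + 4*Q (t(G, Q) = G + Q*4 = G + 4*Q)
1/(-239*(31 + √(Y(6) - 76)) + t(370, 108)) = 1/(-239*(31 + √(√(6*(1 + 6)) - 76)) + (370 + 4*108)) = 1/(-239*(31 + √(√(6*7) - 76)) + (370 + 432)) = 1/(-239*(31 + √(√42 - 76)) + 802) = 1/(-239*(31 + √(-76 + √42)) + 802) = 1/((-7409 - 239*√(-76 + √42)) + 802) = 1/(-6607 - 239*√(-76 + √42))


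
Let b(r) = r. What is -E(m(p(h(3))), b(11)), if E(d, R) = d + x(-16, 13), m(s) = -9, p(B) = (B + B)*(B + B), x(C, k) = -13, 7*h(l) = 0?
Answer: 22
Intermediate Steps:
h(l) = 0 (h(l) = (⅐)*0 = 0)
p(B) = 4*B² (p(B) = (2*B)*(2*B) = 4*B²)
E(d, R) = -13 + d (E(d, R) = d - 13 = -13 + d)
-E(m(p(h(3))), b(11)) = -(-13 - 9) = -1*(-22) = 22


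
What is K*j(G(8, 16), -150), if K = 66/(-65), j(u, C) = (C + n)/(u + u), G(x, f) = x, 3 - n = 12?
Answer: 5247/520 ≈ 10.090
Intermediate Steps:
n = -9 (n = 3 - 1*12 = 3 - 12 = -9)
j(u, C) = (-9 + C)/(2*u) (j(u, C) = (C - 9)/(u + u) = (-9 + C)/((2*u)) = (-9 + C)*(1/(2*u)) = (-9 + C)/(2*u))
K = -66/65 (K = 66*(-1/65) = -66/65 ≈ -1.0154)
K*j(G(8, 16), -150) = -33*(-9 - 150)/(65*8) = -33*(-159)/(65*8) = -66/65*(-159/16) = 5247/520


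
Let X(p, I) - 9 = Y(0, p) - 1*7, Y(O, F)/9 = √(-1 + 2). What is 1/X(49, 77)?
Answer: 1/11 ≈ 0.090909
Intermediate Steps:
Y(O, F) = 9 (Y(O, F) = 9*√(-1 + 2) = 9*√1 = 9*1 = 9)
X(p, I) = 11 (X(p, I) = 9 + (9 - 1*7) = 9 + (9 - 7) = 9 + 2 = 11)
1/X(49, 77) = 1/11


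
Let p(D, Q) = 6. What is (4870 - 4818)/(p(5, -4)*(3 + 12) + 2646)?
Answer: 13/684 ≈ 0.019006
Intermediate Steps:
(4870 - 4818)/(p(5, -4)*(3 + 12) + 2646) = (4870 - 4818)/(6*(3 + 12) + 2646) = 52/(6*15 + 2646) = 52/(90 + 2646) = 52/2736 = 52*(1/2736) = 13/684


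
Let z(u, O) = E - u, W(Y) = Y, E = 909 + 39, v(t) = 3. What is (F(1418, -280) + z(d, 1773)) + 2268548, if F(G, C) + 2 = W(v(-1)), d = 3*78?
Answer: 2269263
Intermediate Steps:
d = 234
E = 948
z(u, O) = 948 - u
F(G, C) = 1 (F(G, C) = -2 + 3 = 1)
(F(1418, -280) + z(d, 1773)) + 2268548 = (1 + (948 - 1*234)) + 2268548 = (1 + (948 - 234)) + 2268548 = (1 + 714) + 2268548 = 715 + 2268548 = 2269263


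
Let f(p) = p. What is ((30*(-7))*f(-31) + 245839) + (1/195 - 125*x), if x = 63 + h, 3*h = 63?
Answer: 47160556/195 ≈ 2.4185e+5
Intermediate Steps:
h = 21 (h = (⅓)*63 = 21)
x = 84 (x = 63 + 21 = 84)
((30*(-7))*f(-31) + 245839) + (1/195 - 125*x) = ((30*(-7))*(-31) + 245839) + (1/195 - 125*84) = (-210*(-31) + 245839) + (1/195 - 10500) = (6510 + 245839) - 2047499/195 = 252349 - 2047499/195 = 47160556/195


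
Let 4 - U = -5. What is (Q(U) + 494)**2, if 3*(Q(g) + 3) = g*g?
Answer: 268324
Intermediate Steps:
U = 9 (U = 4 - 1*(-5) = 4 + 5 = 9)
Q(g) = -3 + g**2/3 (Q(g) = -3 + (g*g)/3 = -3 + g**2/3)
(Q(U) + 494)**2 = ((-3 + (1/3)*9**2) + 494)**2 = ((-3 + (1/3)*81) + 494)**2 = ((-3 + 27) + 494)**2 = (24 + 494)**2 = 518**2 = 268324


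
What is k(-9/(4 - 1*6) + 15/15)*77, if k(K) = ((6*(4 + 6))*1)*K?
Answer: 25410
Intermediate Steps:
k(K) = 60*K (k(K) = ((6*10)*1)*K = (60*1)*K = 60*K)
k(-9/(4 - 1*6) + 15/15)*77 = (60*(-9/(4 - 1*6) + 15/15))*77 = (60*(-9/(4 - 6) + 15*(1/15)))*77 = (60*(-9/(-2) + 1))*77 = (60*(-9*(-½) + 1))*77 = (60*(9/2 + 1))*77 = (60*(11/2))*77 = 330*77 = 25410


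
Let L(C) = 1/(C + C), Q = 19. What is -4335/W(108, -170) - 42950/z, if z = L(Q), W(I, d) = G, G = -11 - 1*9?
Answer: -6527533/4 ≈ -1.6319e+6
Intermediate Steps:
G = -20 (G = -11 - 9 = -20)
W(I, d) = -20
L(C) = 1/(2*C)
z = 1/38 (z = (½)/19 = (½)*(1/19) = 1/38 ≈ 0.026316)
-4335/W(108, -170) - 42950/z = -4335/(-20) - 42950/1/38 = -4335*(-1/20) - 42950*38 = 867/4 - 1632100 = -6527533/4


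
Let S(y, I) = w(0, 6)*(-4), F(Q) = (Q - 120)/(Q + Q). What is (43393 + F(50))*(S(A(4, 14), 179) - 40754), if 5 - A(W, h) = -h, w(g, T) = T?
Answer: -8847256047/5 ≈ -1.7695e+9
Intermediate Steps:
A(W, h) = 5 + h (A(W, h) = 5 - (-1)*h = 5 + h)
F(Q) = (-120 + Q)/(2*Q) (F(Q) = (-120 + Q)/((2*Q)) = (-120 + Q)*(1/(2*Q)) = (-120 + Q)/(2*Q))
S(y, I) = -24 (S(y, I) = 6*(-4) = -24)
(43393 + F(50))*(S(A(4, 14), 179) - 40754) = (43393 + (½)*(-120 + 50)/50)*(-24 - 40754) = (43393 + (½)*(1/50)*(-70))*(-40778) = (43393 - 7/10)*(-40778) = (433923/10)*(-40778) = -8847256047/5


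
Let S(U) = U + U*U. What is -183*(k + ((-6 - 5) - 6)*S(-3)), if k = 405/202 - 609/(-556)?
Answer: 1016347779/56156 ≈ 18099.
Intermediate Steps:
S(U) = U + U**2
k = 174099/56156 (k = 405*(1/202) - 609*(-1/556) = 405/202 + 609/556 = 174099/56156 ≈ 3.1003)
-183*(k + ((-6 - 5) - 6)*S(-3)) = -183*(174099/56156 + ((-6 - 5) - 6)*(-3*(1 - 3))) = -183*(174099/56156 + (-11 - 6)*(-3*(-2))) = -183*(174099/56156 - 17*6) = -183*(174099/56156 - 102) = -183*(-5553813/56156) = 1016347779/56156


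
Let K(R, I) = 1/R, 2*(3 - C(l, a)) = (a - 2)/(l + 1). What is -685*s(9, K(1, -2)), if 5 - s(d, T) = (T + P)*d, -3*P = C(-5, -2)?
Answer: -4795/2 ≈ -2397.5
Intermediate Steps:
C(l, a) = 3 - (-2 + a)/(2*(1 + l)) (C(l, a) = 3 - (a - 2)/(2*(l + 1)) = 3 - (-2 + a)/(2*(1 + l)))
P = -⅚ (P = -(8 - 1*(-2) + 6*(-5))/(6*(1 - 5)) = -(8 + 2 - 30)/(6*(-4)) = -(-1)*(-20)/(6*4) = -⅓*5/2 = -⅚ ≈ -0.83333)
s(d, T) = 5 - d*(-⅚ + T) (s(d, T) = 5 - (T - ⅚)*d = 5 - (-⅚ + T)*d = 5 - d*(-⅚ + T))
-685*s(9, K(1, -2)) = -685*(5 + (⅚)*9 - 1*9/1) = -685*(5 + 15/2 - 1*1*9) = -685*(5 + 15/2 - 9) = -685*7/2 = -4795/2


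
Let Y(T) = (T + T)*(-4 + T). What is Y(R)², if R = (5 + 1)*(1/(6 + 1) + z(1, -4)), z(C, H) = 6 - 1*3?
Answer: 753831936/2401 ≈ 3.1397e+5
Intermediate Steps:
z(C, H) = 3 (z(C, H) = 6 - 3 = 3)
R = 132/7 (R = (5 + 1)*(1/(6 + 1) + 3) = 6*(1/7 + 3) = 6*(⅐ + 3) = 6*(22/7) = 132/7 ≈ 18.857)
Y(T) = 2*T*(-4 + T) (Y(T) = (2*T)*(-4 + T) = 2*T*(-4 + T))
Y(R)² = (2*(132/7)*(-4 + 132/7))² = (2*(132/7)*(104/7))² = (27456/49)² = 753831936/2401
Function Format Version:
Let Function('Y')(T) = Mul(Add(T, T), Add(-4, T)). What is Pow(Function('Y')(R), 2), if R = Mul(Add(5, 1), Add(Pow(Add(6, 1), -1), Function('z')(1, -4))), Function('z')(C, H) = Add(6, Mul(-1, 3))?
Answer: Rational(753831936, 2401) ≈ 3.1397e+5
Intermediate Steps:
Function('z')(C, H) = 3 (Function('z')(C, H) = Add(6, -3) = 3)
R = Rational(132, 7) (R = Mul(Add(5, 1), Add(Pow(Add(6, 1), -1), 3)) = Mul(6, Add(Pow(7, -1), 3)) = Mul(6, Add(Rational(1, 7), 3)) = Mul(6, Rational(22, 7)) = Rational(132, 7) ≈ 18.857)
Function('Y')(T) = Mul(2, T, Add(-4, T)) (Function('Y')(T) = Mul(Mul(2, T), Add(-4, T)) = Mul(2, T, Add(-4, T)))
Pow(Function('Y')(R), 2) = Pow(Mul(2, Rational(132, 7), Add(-4, Rational(132, 7))), 2) = Pow(Mul(2, Rational(132, 7), Rational(104, 7)), 2) = Pow(Rational(27456, 49), 2) = Rational(753831936, 2401)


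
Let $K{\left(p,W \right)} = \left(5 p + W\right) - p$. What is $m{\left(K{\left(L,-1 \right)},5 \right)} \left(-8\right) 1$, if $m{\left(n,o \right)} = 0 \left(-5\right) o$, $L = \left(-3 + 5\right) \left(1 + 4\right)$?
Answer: $0$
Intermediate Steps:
$L = 10$ ($L = 2 \cdot 5 = 10$)
$K{\left(p,W \right)} = W + 4 p$ ($K{\left(p,W \right)} = \left(W + 5 p\right) - p = W + 4 p$)
$m{\left(n,o \right)} = 0$ ($m{\left(n,o \right)} = 0 o = 0$)
$m{\left(K{\left(L,-1 \right)},5 \right)} \left(-8\right) 1 = 0 \left(-8\right) 1 = 0 \cdot 1 = 0$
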